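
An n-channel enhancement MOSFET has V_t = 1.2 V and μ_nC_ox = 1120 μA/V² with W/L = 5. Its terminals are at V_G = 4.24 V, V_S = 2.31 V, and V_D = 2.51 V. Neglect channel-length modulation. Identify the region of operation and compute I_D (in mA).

Triode; I_D = 0.706 mA

V_GS = V_G − V_S = 4.24 − 2.31 = 1.93 V; V_DS = V_D − V_S = 2.51 − 2.31 = 0.2 V.
k_n = μ_nC_ox · (W/L) = 5.6 mA/V².
V_ov = V_GS − V_t = 1.93 − 1.2 = 0.73 V.
Since V_DS = 0.2 V < V_ov = 0.73 V, the device is in the triode region.
I_D = k_n [V_ov · V_DS − ½ V_DS²] = 5.6 × [0.73 × 0.2 − 0.5 × 0.2²] = 0.706 mA.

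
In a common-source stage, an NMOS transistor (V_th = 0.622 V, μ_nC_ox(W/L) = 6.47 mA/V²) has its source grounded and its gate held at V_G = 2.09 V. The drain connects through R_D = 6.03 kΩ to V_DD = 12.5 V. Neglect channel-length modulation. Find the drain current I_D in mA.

I_D = 2.03 mA

V_GS = V_G = 2.09 V, so V_ov = 2.09 − 0.622 = 1.47 V.
Assume saturation: I_D = ½ k_n V_ov² = 0.5 × 6.47 × 1.47² = 6.97 mA, giving V_DS = V_DD − I_D R_D = 12.5 − 6.97 × 6.03 = -29.5 V.
But -29.5 V < V_ov = 1.47 V, so the device is actually in triode.
In triode I_D = k_n[V_ov V_DS − ½ V_DS²] and I_D = (V_DD − V_DS)/R_D. Equating: 19.5 V_DS² − 58.27 V_DS + 12.5 = 0, giving V_DS = 0.233 V (the root below V_ov).
I_D = (12.5 − 0.233) / 6.03 = 2.03 mA.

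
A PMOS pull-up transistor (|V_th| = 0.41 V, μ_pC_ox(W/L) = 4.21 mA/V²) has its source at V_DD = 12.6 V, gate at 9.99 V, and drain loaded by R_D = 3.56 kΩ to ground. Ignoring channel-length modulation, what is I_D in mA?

V_SG = V_DD − V_G = 12.6 − 9.99 = 2.61 V, so V_ov = 2.61 − 0.41 = 2.2 V.
Assume saturation: I_D = ½ k_p V_ov² = 0.5 × 4.21 × 2.2² = 10.2 mA, giving V_SD = V_DD − I_D R_D = 12.6 − 10.2 × 3.56 = -23.7 V.
But -23.7 V < V_ov = 2.2 V, so the device is actually in triode.
In triode I_D = k_p[V_ov V_SD − ½ V_SD²] and I_D = (V_DD − V_SD)/R_D. Equating: 7.49 V_SD² − 33.97 V_SD + 12.6 = 0, giving V_SD = 0.408 V (the root below V_ov).
I_D = (12.6 − 0.408) / 3.56 = 3.42 mA.

I_D = 3.42 mA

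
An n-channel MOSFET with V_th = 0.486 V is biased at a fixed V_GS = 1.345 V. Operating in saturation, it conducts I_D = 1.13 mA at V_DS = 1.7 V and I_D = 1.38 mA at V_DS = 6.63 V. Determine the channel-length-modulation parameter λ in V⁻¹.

With V_GS fixed, I_D ∝ (1 + λ V_DS) in saturation, so I_D2/I_D1 = (1 + λ V_DS2)/(1 + λ V_DS1).
1.38/1.13 = 1.221 = (1 + 6.63 λ)/(1 + 1.7 λ).
Solving: λ (I_D1 V_DS2 − I_D2 V_DS1) = I_D2 − I_D1, so λ = (1.38 − 1.13) / (1.13 × 6.63 − 1.38 × 1.7) = 0.25 / 5.15 = 0.0486 V⁻¹.

λ = 0.0486 V⁻¹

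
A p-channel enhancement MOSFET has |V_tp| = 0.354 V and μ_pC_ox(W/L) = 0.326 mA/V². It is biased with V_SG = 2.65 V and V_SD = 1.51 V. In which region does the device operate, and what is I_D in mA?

Triode; I_D = 0.759 mA

V_ov = V_SG − |V_tp| = 2.65 − 0.354 = 2.3 V.
Since V_SD = 1.51 V < V_ov = 2.3 V, the device is in the triode region.
I_D = k_p [V_ov · V_SD − ½ V_SD²] = 0.326 × [2.3 × 1.51 − 0.5 × 1.51²] = 0.759 mA.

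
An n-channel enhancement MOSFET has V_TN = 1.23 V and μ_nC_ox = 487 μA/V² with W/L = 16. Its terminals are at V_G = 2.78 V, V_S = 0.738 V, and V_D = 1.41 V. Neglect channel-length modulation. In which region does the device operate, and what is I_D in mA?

V_GS = V_G − V_S = 2.78 − 0.738 = 2.04 V; V_DS = V_D − V_S = 1.41 − 0.738 = 0.672 V.
k_n = μ_nC_ox · (W/L) = 7.792 mA/V².
V_ov = V_GS − V_TN = 2.04 − 1.23 = 0.812 V.
Since V_DS = 0.672 V < V_ov = 0.812 V, the device is in the triode region.
I_D = k_n [V_ov · V_DS − ½ V_DS²] = 7.792 × [0.812 × 0.672 − 0.5 × 0.672²] = 2.49 mA.

Triode; I_D = 2.49 mA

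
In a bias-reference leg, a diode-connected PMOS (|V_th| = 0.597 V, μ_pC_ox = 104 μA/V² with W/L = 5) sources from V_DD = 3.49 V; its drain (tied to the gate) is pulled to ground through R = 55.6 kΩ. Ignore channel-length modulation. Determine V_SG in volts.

V_SG = 1.01 V

With gate tied to drain, V_SG = V_SD ≥ V_SG − |V_th|, so the device is in saturation.
k_p = μ_pC_ox · (W/L) = 0.52 mA/V².
KCL at the drain: ½ k_p (V_SG − |V_th|)² = (V_DD − V_SG)/R.
Let x = V_SG − 0.597. Then 14.5 x² + x − 2.893 = 0, giving x = 0.414 V (positive root), so V_SG = 1.01 V.
I_D = (V_DD − V_SG)/R = (3.49 − 1.01) / 55.6 = 0.0446 mA.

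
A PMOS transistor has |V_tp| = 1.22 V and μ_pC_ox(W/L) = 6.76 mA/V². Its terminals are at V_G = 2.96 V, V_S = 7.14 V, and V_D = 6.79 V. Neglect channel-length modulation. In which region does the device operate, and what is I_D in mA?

V_SG = V_S − V_G = 7.14 − 2.96 = 4.18 V; V_SD = V_S − V_D = 7.14 − 6.79 = 0.35 V.
V_ov = V_SG − |V_tp| = 4.18 − 1.22 = 2.96 V.
Since V_SD = 0.35 V < V_ov = 2.96 V, the device is in the triode region.
I_D = k_p [V_ov · V_SD − ½ V_SD²] = 6.76 × [2.96 × 0.35 − 0.5 × 0.35²] = 6.59 mA.

Triode; I_D = 6.59 mA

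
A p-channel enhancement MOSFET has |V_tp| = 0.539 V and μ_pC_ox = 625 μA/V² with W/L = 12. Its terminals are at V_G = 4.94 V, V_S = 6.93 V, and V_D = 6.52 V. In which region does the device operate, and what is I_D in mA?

Triode; I_D = 3.83 mA

V_SG = V_S − V_G = 6.93 − 4.94 = 1.99 V; V_SD = V_S − V_D = 6.93 − 6.52 = 0.41 V.
k_p = μ_pC_ox · (W/L) = 7.5 mA/V².
V_ov = V_SG − |V_tp| = 1.99 − 0.539 = 1.45 V.
Since V_SD = 0.41 V < V_ov = 1.45 V, the device is in the triode region.
I_D = k_p [V_ov · V_SD − ½ V_SD²] = 7.5 × [1.45 × 0.41 − 0.5 × 0.41²] = 3.83 mA.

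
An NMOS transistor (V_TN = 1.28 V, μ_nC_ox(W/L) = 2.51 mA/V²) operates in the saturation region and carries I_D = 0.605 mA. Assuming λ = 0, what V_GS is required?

In saturation I_D = ½ k_n (V_GS − V_TN)², so V_GS − V_TN = √(2 I_D / k_n) = √(2 × 0.605 / 2.51) = 0.694 V.
V_GS = 1.28 + 0.694 = 1.97 V.

V_GS = 1.97 V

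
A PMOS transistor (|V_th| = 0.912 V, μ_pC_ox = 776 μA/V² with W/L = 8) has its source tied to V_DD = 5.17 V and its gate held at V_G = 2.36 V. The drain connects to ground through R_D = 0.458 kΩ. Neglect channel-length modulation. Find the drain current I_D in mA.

I_D = 8.98 mA

V_SG = V_DD − V_G = 5.17 − 2.36 = 2.81 V, so V_ov = 2.81 − 0.912 = 1.9 V.
k_p = μ_pC_ox · (W/L) = 6.208 mA/V².
Assume saturation: I_D = ½ k_p V_ov² = 0.5 × 6.208 × 1.9² = 11.2 mA, giving V_SD = V_DD − I_D R_D = 5.17 − 11.2 × 0.458 = 0.0487 V.
But 0.0487 V < V_ov = 1.9 V, so the device is actually in triode.
In triode I_D = k_p[V_ov V_SD − ½ V_SD²] and I_D = (V_DD − V_SD)/R_D. Equating: 1.42 V_SD² − 6.397 V_SD + 5.17 = 0, giving V_SD = 1.06 V (the root below V_ov).
I_D = (5.17 − 1.06) / 0.458 = 8.98 mA.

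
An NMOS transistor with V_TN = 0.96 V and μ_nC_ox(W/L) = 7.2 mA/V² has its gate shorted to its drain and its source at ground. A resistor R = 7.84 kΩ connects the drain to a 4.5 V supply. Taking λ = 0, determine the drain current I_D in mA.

With gate tied to drain, V_GS = V_DS ≥ V_GS − V_TN, so the device is in saturation.
KCL at the drain: ½ k_n (V_GS − V_TN)² = (V_DD − V_GS)/R.
Let x = V_GS − 0.96. Then 28.2 x² + x − 3.54 = 0, giving x = 0.337 V (positive root), so V_GS = 1.3 V.
I_D = (V_DD − V_GS)/R = (4.5 − 1.3) / 7.84 = 0.409 mA.

I_D = 0.409 mA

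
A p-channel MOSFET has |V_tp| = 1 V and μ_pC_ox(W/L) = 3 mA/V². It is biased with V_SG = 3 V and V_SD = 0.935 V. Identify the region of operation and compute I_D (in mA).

Triode; I_D = 4.30 mA

V_ov = V_SG − |V_tp| = 3 − 1 = 2 V.
Since V_SD = 0.935 V < V_ov = 2 V, the device is in the triode region.
I_D = k_p [V_ov · V_SD − ½ V_SD²] = 3 × [2 × 0.935 − 0.5 × 0.935²] = 4.3 mA.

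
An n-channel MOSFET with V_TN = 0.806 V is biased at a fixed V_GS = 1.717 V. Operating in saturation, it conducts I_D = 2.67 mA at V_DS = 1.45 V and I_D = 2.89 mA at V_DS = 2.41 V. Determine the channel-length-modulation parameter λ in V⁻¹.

With V_GS fixed, I_D ∝ (1 + λ V_DS) in saturation, so I_D2/I_D1 = (1 + λ V_DS2)/(1 + λ V_DS1).
2.89/2.67 = 1.082 = (1 + 2.41 λ)/(1 + 1.45 λ).
Solving: λ (I_D1 V_DS2 − I_D2 V_DS1) = I_D2 − I_D1, so λ = (2.89 − 2.67) / (2.67 × 2.41 − 2.89 × 1.45) = 0.22 / 2.24 = 0.098 V⁻¹.

λ = 0.0980 V⁻¹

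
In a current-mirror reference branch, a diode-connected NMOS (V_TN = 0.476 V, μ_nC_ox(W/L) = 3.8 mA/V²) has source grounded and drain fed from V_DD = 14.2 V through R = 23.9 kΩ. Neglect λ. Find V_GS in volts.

V_GS = 1.01 V

With gate tied to drain, V_GS = V_DS ≥ V_GS − V_TN, so the device is in saturation.
KCL at the drain: ½ k_n (V_GS − V_TN)² = (V_DD − V_GS)/R.
Let x = V_GS − 0.476. Then 45.4 x² + x − 13.72 = 0, giving x = 0.539 V (positive root), so V_GS = 1.01 V.
I_D = (V_DD − V_GS)/R = (14.2 − 1.01) / 23.9 = 0.552 mA.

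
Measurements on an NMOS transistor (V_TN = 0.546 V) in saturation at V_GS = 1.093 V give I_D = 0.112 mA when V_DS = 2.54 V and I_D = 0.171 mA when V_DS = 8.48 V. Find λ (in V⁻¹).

λ = 0.114 V⁻¹

With V_GS fixed, I_D ∝ (1 + λ V_DS) in saturation, so I_D2/I_D1 = (1 + λ V_DS2)/(1 + λ V_DS1).
0.171/0.112 = 1.527 = (1 + 8.48 λ)/(1 + 2.54 λ).
Solving: λ (I_D1 V_DS2 − I_D2 V_DS1) = I_D2 − I_D1, so λ = (0.171 − 0.112) / (0.112 × 8.48 − 0.171 × 2.54) = 0.059 / 0.515 = 0.114 V⁻¹.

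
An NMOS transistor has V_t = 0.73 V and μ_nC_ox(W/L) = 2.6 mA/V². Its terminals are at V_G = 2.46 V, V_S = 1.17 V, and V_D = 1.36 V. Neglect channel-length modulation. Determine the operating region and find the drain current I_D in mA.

Triode; I_D = 0.230 mA

V_GS = V_G − V_S = 2.46 − 1.17 = 1.29 V; V_DS = V_D − V_S = 1.36 − 1.17 = 0.19 V.
V_ov = V_GS − V_t = 1.29 − 0.73 = 0.56 V.
Since V_DS = 0.19 V < V_ov = 0.56 V, the device is in the triode region.
I_D = k_n [V_ov · V_DS − ½ V_DS²] = 2.6 × [0.56 × 0.19 − 0.5 × 0.19²] = 0.23 mA.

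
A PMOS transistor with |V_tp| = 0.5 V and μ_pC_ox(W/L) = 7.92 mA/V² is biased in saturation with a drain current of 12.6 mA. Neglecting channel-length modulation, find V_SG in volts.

V_SG = 2.28 V

In saturation I_D = ½ k_p (V_SG − |V_tp|)², so V_SG − |V_tp| = √(2 I_D / k_p) = √(2 × 12.6 / 7.92) = 1.78 V.
V_SG = 0.5 + 1.78 = 2.28 V.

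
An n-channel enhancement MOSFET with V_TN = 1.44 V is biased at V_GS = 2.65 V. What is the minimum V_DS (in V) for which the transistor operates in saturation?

V_DS,sat = 1.21 V

The boundary between triode and saturation is V_DS = V_GS − V_TN = V_ov.
V_ov = 2.65 − 1.44 = 1.21 V.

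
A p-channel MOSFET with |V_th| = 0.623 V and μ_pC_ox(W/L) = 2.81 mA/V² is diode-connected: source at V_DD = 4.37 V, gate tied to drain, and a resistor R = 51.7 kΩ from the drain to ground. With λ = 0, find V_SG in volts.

With gate tied to drain, V_SG = V_SD ≥ V_SG − |V_th|, so the device is in saturation.
KCL at the drain: ½ k_p (V_SG − |V_th|)² = (V_DD − V_SG)/R.
Let x = V_SG − 0.623. Then 72.6 x² + x − 3.747 = 0, giving x = 0.22 V (positive root), so V_SG = 0.843 V.
I_D = (V_DD − V_SG)/R = (4.37 − 0.843) / 51.7 = 0.0682 mA.

V_SG = 0.843 V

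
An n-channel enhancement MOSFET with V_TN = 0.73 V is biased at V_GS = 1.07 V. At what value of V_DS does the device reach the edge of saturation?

V_DS,sat = 0.340 V

The boundary between triode and saturation is V_DS = V_GS − V_TN = V_ov.
V_ov = 1.07 − 0.73 = 0.34 V.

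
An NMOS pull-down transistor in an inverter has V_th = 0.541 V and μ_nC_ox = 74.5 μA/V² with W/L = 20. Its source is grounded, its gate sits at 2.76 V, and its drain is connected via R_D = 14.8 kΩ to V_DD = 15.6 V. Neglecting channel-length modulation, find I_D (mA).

V_GS = V_G = 2.76 V, so V_ov = 2.76 − 0.541 = 2.22 V.
k_n = μ_nC_ox · (W/L) = 1.49 mA/V².
Assume saturation: I_D = ½ k_n V_ov² = 0.5 × 1.49 × 2.22² = 3.67 mA, giving V_DS = V_DD − I_D R_D = 15.6 − 3.67 × 14.8 = -38.7 V.
But -38.7 V < V_ov = 2.22 V, so the device is actually in triode.
In triode I_D = k_n[V_ov V_DS − ½ V_DS²] and I_D = (V_DD − V_DS)/R_D. Equating: 11 V_DS² − 49.93 V_DS + 15.6 = 0, giving V_DS = 0.338 V (the root below V_ov).
I_D = (15.6 − 0.338) / 14.8 = 1.03 mA.

I_D = 1.03 mA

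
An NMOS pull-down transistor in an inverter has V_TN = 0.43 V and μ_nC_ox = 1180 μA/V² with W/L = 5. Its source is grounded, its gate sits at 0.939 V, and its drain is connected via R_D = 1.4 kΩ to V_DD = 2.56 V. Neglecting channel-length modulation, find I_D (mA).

V_GS = V_G = 0.939 V, so V_ov = 0.939 − 0.43 = 0.509 V.
k_n = μ_nC_ox · (W/L) = 5.9 mA/V².
Assume saturation: I_D = ½ k_n V_ov² = 0.5 × 5.9 × 0.509² = 0.764 mA, giving V_DS = V_DD − I_D R_D = 2.56 − 0.764 × 1.4 = 1.49 V.
V_DS = 1.49 V ≥ V_ov = 0.509 V, confirming saturation.

I_D = 0.764 mA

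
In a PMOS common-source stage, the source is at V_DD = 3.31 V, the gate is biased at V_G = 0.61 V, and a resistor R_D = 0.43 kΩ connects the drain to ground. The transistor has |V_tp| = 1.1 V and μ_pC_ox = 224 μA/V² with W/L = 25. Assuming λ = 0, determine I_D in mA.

I_D = 5.67 mA

V_SG = V_DD − V_G = 3.31 − 0.61 = 2.7 V, so V_ov = 2.7 − 1.1 = 1.6 V.
k_p = μ_pC_ox · (W/L) = 5.6 mA/V².
Assume saturation: I_D = ½ k_p V_ov² = 0.5 × 5.6 × 1.6² = 7.17 mA, giving V_SD = V_DD − I_D R_D = 3.31 − 7.17 × 0.43 = 0.228 V.
But 0.228 V < V_ov = 1.6 V, so the device is actually in triode.
In triode I_D = k_p[V_ov V_SD − ½ V_SD²] and I_D = (V_DD − V_SD)/R_D. Equating: 1.2 V_SD² − 4.853 V_SD + 3.31 = 0, giving V_SD = 0.87 V (the root below V_ov).
I_D = (3.31 − 0.87) / 0.43 = 5.67 mA.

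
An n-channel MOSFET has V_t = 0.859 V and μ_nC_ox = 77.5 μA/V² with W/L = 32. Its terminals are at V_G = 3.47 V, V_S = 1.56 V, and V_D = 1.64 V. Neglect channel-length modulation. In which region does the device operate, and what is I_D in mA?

Triode; I_D = 0.201 mA

V_GS = V_G − V_S = 3.47 − 1.56 = 1.91 V; V_DS = V_D − V_S = 1.64 − 1.56 = 0.08 V.
k_n = μ_nC_ox · (W/L) = 2.48 mA/V².
V_ov = V_GS − V_t = 1.91 − 0.859 = 1.05 V.
Since V_DS = 0.08 V < V_ov = 1.05 V, the device is in the triode region.
I_D = k_n [V_ov · V_DS − ½ V_DS²] = 2.48 × [1.05 × 0.08 − 0.5 × 0.08²] = 0.201 mA.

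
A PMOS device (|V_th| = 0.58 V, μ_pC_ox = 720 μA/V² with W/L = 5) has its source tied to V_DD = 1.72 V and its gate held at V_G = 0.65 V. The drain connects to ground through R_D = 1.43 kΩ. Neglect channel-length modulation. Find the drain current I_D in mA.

V_SG = V_DD − V_G = 1.72 − 0.65 = 1.07 V, so V_ov = 1.07 − 0.58 = 0.49 V.
k_p = μ_pC_ox · (W/L) = 3.6 mA/V².
Assume saturation: I_D = ½ k_p V_ov² = 0.5 × 3.6 × 0.49² = 0.432 mA, giving V_SD = V_DD − I_D R_D = 1.72 − 0.432 × 1.43 = 1.1 V.
V_SD = 1.1 V ≥ V_ov = 0.49 V, confirming saturation.

I_D = 0.432 mA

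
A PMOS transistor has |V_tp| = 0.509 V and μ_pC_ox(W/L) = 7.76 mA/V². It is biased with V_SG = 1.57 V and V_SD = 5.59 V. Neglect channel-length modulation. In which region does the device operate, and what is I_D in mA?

V_ov = V_SG − |V_tp| = 1.57 − 0.509 = 1.06 V.
Since V_SD = 5.59 V ≥ V_ov = 1.06 V, the device is in saturation.
I_D = ½ k_p V_ov² = 0.5 × 7.76 × 1.06² = 4.37 mA.

Saturation; I_D = 4.37 mA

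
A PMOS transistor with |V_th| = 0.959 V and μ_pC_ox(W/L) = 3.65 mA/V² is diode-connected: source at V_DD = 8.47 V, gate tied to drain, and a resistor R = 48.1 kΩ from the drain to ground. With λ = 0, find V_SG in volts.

With gate tied to drain, V_SG = V_SD ≥ V_SG − |V_th|, so the device is in saturation.
KCL at the drain: ½ k_p (V_SG − |V_th|)² = (V_DD − V_SG)/R.
Let x = V_SG − 0.959. Then 87.8 x² + x − 7.511 = 0, giving x = 0.287 V (positive root), so V_SG = 1.25 V.
I_D = (V_DD − V_SG)/R = (8.47 − 1.25) / 48.1 = 0.15 mA.

V_SG = 1.25 V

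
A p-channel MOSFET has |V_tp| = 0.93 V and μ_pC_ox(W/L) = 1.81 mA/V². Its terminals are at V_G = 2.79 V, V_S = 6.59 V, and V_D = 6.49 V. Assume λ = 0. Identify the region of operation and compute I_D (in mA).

V_SG = V_S − V_G = 6.59 − 2.79 = 3.8 V; V_SD = V_S − V_D = 6.59 − 6.49 = 0.1 V.
V_ov = V_SG − |V_tp| = 3.8 − 0.93 = 2.87 V.
Since V_SD = 0.1 V < V_ov = 2.87 V, the device is in the triode region.
I_D = k_p [V_ov · V_SD − ½ V_SD²] = 1.81 × [2.87 × 0.1 − 0.5 × 0.1²] = 0.51 mA.

Triode; I_D = 0.510 mA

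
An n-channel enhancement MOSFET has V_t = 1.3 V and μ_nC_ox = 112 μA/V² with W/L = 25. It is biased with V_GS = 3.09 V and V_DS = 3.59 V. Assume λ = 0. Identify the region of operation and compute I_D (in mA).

k_n = μ_nC_ox · (W/L) = 2.8 mA/V².
V_ov = V_GS − V_t = 3.09 − 1.3 = 1.79 V.
Since V_DS = 3.59 V ≥ V_ov = 1.79 V, the device is in saturation.
I_D = ½ k_n V_ov² = 0.5 × 2.8 × 1.79² = 4.49 mA.

Saturation; I_D = 4.49 mA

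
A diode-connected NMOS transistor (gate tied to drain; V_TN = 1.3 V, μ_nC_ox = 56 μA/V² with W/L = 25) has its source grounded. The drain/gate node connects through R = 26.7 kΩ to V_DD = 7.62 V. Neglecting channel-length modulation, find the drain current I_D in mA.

With gate tied to drain, V_GS = V_DS ≥ V_GS − V_TN, so the device is in saturation.
k_n = μ_nC_ox · (W/L) = 1.4 mA/V².
KCL at the drain: ½ k_n (V_GS − V_TN)² = (V_DD − V_GS)/R.
Let x = V_GS − 1.3. Then 18.7 x² + x − 6.32 = 0, giving x = 0.555 V (positive root), so V_GS = 1.86 V.
I_D = (V_DD − V_GS)/R = (7.62 − 1.86) / 26.7 = 0.216 mA.

I_D = 0.216 mA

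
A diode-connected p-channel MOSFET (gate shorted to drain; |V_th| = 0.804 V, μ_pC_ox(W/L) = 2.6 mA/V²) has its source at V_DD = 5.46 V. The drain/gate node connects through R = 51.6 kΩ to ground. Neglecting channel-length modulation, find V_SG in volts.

With gate tied to drain, V_SG = V_SD ≥ V_SG − |V_th|, so the device is in saturation.
KCL at the drain: ½ k_p (V_SG − |V_th|)² = (V_DD − V_SG)/R.
Let x = V_SG − 0.804. Then 67.1 x² + x − 4.656 = 0, giving x = 0.256 V (positive root), so V_SG = 1.06 V.
I_D = (V_DD − V_SG)/R = (5.46 − 1.06) / 51.6 = 0.0853 mA.

V_SG = 1.06 V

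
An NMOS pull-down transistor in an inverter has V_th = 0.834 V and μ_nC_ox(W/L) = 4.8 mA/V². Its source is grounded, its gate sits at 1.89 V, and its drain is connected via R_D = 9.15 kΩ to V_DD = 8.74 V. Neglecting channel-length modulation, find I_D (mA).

V_GS = V_G = 1.89 V, so V_ov = 1.89 − 0.834 = 1.06 V.
Assume saturation: I_D = ½ k_n V_ov² = 0.5 × 4.8 × 1.06² = 2.68 mA, giving V_DS = V_DD − I_D R_D = 8.74 − 2.68 × 9.15 = -15.7 V.
But -15.7 V < V_ov = 1.06 V, so the device is actually in triode.
In triode I_D = k_n[V_ov V_DS − ½ V_DS²] and I_D = (V_DD − V_DS)/R_D. Equating: 22 V_DS² − 47.38 V_DS + 8.74 = 0, giving V_DS = 0.204 V (the root below V_ov).
I_D = (8.74 − 0.204) / 9.15 = 0.933 mA.

I_D = 0.933 mA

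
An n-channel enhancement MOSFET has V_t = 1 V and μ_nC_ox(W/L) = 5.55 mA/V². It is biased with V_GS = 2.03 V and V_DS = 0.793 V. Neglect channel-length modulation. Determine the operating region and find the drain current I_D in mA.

V_ov = V_GS − V_t = 2.03 − 1 = 1.03 V.
Since V_DS = 0.793 V < V_ov = 1.03 V, the device is in the triode region.
I_D = k_n [V_ov · V_DS − ½ V_DS²] = 5.55 × [1.03 × 0.793 − 0.5 × 0.793²] = 2.79 mA.

Triode; I_D = 2.79 mA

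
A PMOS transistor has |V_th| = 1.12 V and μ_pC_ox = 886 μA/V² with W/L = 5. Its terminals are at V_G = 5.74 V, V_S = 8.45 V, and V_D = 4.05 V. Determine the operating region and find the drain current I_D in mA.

V_SG = V_S − V_G = 8.45 − 5.74 = 2.71 V; V_SD = V_S − V_D = 8.45 − 4.05 = 4.4 V.
k_p = μ_pC_ox · (W/L) = 4.43 mA/V².
V_ov = V_SG − |V_th| = 2.71 − 1.12 = 1.59 V.
Since V_SD = 4.4 V ≥ V_ov = 1.59 V, the device is in saturation.
I_D = ½ k_p V_ov² = 0.5 × 4.43 × 1.59² = 5.6 mA.

Saturation; I_D = 5.60 mA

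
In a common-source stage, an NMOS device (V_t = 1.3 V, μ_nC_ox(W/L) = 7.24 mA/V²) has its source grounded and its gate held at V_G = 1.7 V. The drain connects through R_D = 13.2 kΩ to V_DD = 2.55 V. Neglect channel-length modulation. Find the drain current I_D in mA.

V_GS = V_G = 1.7 V, so V_ov = 1.7 − 1.3 = 0.4 V.
Assume saturation: I_D = ½ k_n V_ov² = 0.5 × 7.24 × 0.4² = 0.579 mA, giving V_DS = V_DD − I_D R_D = 2.55 − 0.579 × 13.2 = -5.1 V.
But -5.1 V < V_ov = 0.4 V, so the device is actually in triode.
In triode I_D = k_n[V_ov V_DS − ½ V_DS²] and I_D = (V_DD − V_DS)/R_D. Equating: 47.8 V_DS² − 39.23 V_DS + 2.55 = 0, giving V_DS = 0.0712 V (the root below V_ov).
I_D = (2.55 − 0.0712) / 13.2 = 0.188 mA.

I_D = 0.188 mA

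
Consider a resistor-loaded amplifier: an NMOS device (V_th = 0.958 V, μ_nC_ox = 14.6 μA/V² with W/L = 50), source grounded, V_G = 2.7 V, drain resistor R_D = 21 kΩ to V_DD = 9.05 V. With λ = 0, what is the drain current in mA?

I_D = 0.414 mA

V_GS = V_G = 2.7 V, so V_ov = 2.7 − 0.958 = 1.74 V.
k_n = μ_nC_ox · (W/L) = 0.73 mA/V².
Assume saturation: I_D = ½ k_n V_ov² = 0.5 × 0.73 × 1.74² = 1.11 mA, giving V_DS = V_DD − I_D R_D = 9.05 − 1.11 × 21 = -14.2 V.
But -14.2 V < V_ov = 1.74 V, so the device is actually in triode.
In triode I_D = k_n[V_ov V_DS − ½ V_DS²] and I_D = (V_DD − V_DS)/R_D. Equating: 7.67 V_DS² − 27.7 V_DS + 9.05 = 0, giving V_DS = 0.363 V (the root below V_ov).
I_D = (9.05 − 0.363) / 21 = 0.414 mA.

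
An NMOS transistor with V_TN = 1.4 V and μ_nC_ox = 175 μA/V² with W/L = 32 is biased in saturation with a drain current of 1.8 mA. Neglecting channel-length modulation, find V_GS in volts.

k_n = μ_nC_ox · (W/L) = 5.6 mA/V².
In saturation I_D = ½ k_n (V_GS − V_TN)², so V_GS − V_TN = √(2 I_D / k_n) = √(2 × 1.8 / 5.6) = 0.802 V.
V_GS = 1.4 + 0.802 = 2.2 V.

V_GS = 2.20 V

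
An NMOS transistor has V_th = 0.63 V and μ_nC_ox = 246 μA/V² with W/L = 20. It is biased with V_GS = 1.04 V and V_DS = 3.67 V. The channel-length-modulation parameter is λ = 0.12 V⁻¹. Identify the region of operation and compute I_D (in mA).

Saturation; I_D = 0.596 mA

k_n = μ_nC_ox · (W/L) = 4.92 mA/V².
V_ov = V_GS − V_th = 1.04 − 0.63 = 0.41 V.
Since V_DS = 3.67 V ≥ V_ov = 0.41 V, the device is in saturation.
I_D = ½ k_n V_ov² (1 + λ V_DS) = 0.5 × 4.92 × 0.41² × (1 + 0.12 × 3.67) = 0.596 mA.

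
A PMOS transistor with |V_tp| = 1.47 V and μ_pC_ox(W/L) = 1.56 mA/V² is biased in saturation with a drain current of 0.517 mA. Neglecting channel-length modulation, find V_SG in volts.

V_SG = 2.28 V

In saturation I_D = ½ k_p (V_SG − |V_tp|)², so V_SG − |V_tp| = √(2 I_D / k_p) = √(2 × 0.517 / 1.56) = 0.814 V.
V_SG = 1.47 + 0.814 = 2.28 V.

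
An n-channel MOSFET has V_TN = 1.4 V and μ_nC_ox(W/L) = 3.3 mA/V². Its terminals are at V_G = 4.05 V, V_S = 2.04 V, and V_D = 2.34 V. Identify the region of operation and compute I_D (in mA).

Triode; I_D = 0.455 mA

V_GS = V_G − V_S = 4.05 − 2.04 = 2.01 V; V_DS = V_D − V_S = 2.34 − 2.04 = 0.3 V.
V_ov = V_GS − V_TN = 2.01 − 1.4 = 0.61 V.
Since V_DS = 0.3 V < V_ov = 0.61 V, the device is in the triode region.
I_D = k_n [V_ov · V_DS − ½ V_DS²] = 3.3 × [0.61 × 0.3 − 0.5 × 0.3²] = 0.455 mA.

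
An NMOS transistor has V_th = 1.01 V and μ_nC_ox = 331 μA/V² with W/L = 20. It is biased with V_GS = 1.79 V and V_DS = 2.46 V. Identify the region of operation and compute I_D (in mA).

Saturation; I_D = 2.01 mA

k_n = μ_nC_ox · (W/L) = 6.62 mA/V².
V_ov = V_GS − V_th = 1.79 − 1.01 = 0.78 V.
Since V_DS = 2.46 V ≥ V_ov = 0.78 V, the device is in saturation.
I_D = ½ k_n V_ov² = 0.5 × 6.62 × 0.78² = 2.01 mA.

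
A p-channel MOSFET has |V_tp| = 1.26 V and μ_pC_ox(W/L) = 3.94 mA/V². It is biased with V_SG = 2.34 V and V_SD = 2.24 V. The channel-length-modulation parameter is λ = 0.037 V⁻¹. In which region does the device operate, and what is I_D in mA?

Saturation; I_D = 2.49 mA

V_ov = V_SG − |V_tp| = 2.34 − 1.26 = 1.08 V.
Since V_SD = 2.24 V ≥ V_ov = 1.08 V, the device is in saturation.
I_D = ½ k_p V_ov² (1 + λ V_SD) = 0.5 × 3.94 × 1.08² × (1 + 0.037 × 2.24) = 2.49 mA.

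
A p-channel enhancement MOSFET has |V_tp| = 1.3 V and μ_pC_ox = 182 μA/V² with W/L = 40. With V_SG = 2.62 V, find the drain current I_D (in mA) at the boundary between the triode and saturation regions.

At the boundary V_SD = V_ov = V_SG − |V_tp| = 2.62 − 1.3 = 1.32 V.
k_p = μ_pC_ox · (W/L) = 7.28 mA/V².
I_D = ½ k_p V_ov² = 0.5 × 7.28 × 1.32² = 6.34 mA.

I_D = 6.34 mA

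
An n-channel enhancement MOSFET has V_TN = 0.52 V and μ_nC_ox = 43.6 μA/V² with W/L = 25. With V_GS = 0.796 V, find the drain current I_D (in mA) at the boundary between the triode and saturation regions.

I_D = 0.0415 mA

At the boundary V_DS = V_ov = V_GS − V_TN = 0.796 − 0.52 = 0.276 V.
k_n = μ_nC_ox · (W/L) = 1.09 mA/V².
I_D = ½ k_n V_ov² = 0.5 × 1.09 × 0.276² = 0.0415 mA.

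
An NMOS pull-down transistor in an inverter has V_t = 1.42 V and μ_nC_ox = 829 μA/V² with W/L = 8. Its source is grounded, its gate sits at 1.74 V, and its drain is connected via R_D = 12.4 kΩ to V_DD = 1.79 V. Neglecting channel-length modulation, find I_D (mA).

I_D = 0.138 mA

V_GS = V_G = 1.74 V, so V_ov = 1.74 − 1.42 = 0.32 V.
k_n = μ_nC_ox · (W/L) = 6.632 mA/V².
Assume saturation: I_D = ½ k_n V_ov² = 0.5 × 6.632 × 0.32² = 0.34 mA, giving V_DS = V_DD − I_D R_D = 1.79 − 0.34 × 12.4 = -2.42 V.
But -2.42 V < V_ov = 0.32 V, so the device is actually in triode.
In triode I_D = k_n[V_ov V_DS − ½ V_DS²] and I_D = (V_DD − V_DS)/R_D. Equating: 41.1 V_DS² − 27.32 V_DS + 1.79 = 0, giving V_DS = 0.0737 V (the root below V_ov).
I_D = (1.79 − 0.0737) / 12.4 = 0.138 mA.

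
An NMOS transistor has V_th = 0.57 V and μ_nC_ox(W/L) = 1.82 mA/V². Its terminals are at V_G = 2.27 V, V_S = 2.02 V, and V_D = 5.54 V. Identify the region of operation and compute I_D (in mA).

Cutoff; I_D = 0 mA

V_GS = V_G − V_S = 2.27 − 2.02 = 0.25 V; V_DS = V_D − V_S = 5.54 − 2.02 = 3.52 V.
V_GS = 0.25 V < V_th = 0.57 V, so the transistor is in cutoff.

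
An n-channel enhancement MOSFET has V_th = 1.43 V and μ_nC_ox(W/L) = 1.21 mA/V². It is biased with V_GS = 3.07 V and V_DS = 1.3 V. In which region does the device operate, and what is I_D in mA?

V_ov = V_GS − V_th = 3.07 − 1.43 = 1.64 V.
Since V_DS = 1.3 V < V_ov = 1.64 V, the device is in the triode region.
I_D = k_n [V_ov · V_DS − ½ V_DS²] = 1.21 × [1.64 × 1.3 − 0.5 × 1.3²] = 1.56 mA.

Triode; I_D = 1.56 mA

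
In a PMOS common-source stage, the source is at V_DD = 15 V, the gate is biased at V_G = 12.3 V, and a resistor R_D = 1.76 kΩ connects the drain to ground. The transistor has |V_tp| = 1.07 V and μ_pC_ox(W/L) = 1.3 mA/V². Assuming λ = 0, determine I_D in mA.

V_SG = V_DD − V_G = 15 − 12.3 = 2.7 V, so V_ov = 2.7 − 1.07 = 1.63 V.
Assume saturation: I_D = ½ k_p V_ov² = 0.5 × 1.3 × 1.63² = 1.73 mA, giving V_SD = V_DD − I_D R_D = 15 − 1.73 × 1.76 = 12 V.
V_SD = 12 V ≥ V_ov = 1.63 V, confirming saturation.

I_D = 1.73 mA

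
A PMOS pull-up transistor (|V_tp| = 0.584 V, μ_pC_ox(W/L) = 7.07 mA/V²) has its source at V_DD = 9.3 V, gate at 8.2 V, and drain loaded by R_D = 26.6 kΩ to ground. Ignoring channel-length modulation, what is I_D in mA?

V_SG = V_DD − V_G = 9.3 − 8.2 = 1.1 V, so V_ov = 1.1 − 0.584 = 0.516 V.
Assume saturation: I_D = ½ k_p V_ov² = 0.5 × 7.07 × 0.516² = 0.941 mA, giving V_SD = V_DD − I_D R_D = 9.3 − 0.941 × 26.6 = -15.7 V.
But -15.7 V < V_ov = 0.516 V, so the device is actually in triode.
In triode I_D = k_p[V_ov V_SD − ½ V_SD²] and I_D = (V_DD − V_SD)/R_D. Equating: 94 V_SD² − 98.04 V_SD + 9.3 = 0, giving V_SD = 0.106 V (the root below V_ov).
I_D = (9.3 − 0.106) / 26.6 = 0.346 mA.

I_D = 0.346 mA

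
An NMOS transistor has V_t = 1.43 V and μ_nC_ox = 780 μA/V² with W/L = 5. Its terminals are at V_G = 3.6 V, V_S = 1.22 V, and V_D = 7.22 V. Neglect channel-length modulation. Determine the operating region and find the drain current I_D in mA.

Saturation; I_D = 1.76 mA

V_GS = V_G − V_S = 3.6 − 1.22 = 2.38 V; V_DS = V_D − V_S = 7.22 − 1.22 = 6 V.
k_n = μ_nC_ox · (W/L) = 3.9 mA/V².
V_ov = V_GS − V_t = 2.38 − 1.43 = 0.95 V.
Since V_DS = 6 V ≥ V_ov = 0.95 V, the device is in saturation.
I_D = ½ k_n V_ov² = 0.5 × 3.9 × 0.95² = 1.76 mA.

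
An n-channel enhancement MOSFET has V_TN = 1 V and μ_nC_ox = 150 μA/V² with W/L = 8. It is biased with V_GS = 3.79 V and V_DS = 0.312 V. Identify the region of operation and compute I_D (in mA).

Triode; I_D = 0.986 mA

k_n = μ_nC_ox · (W/L) = 1.2 mA/V².
V_ov = V_GS − V_TN = 3.79 − 1 = 2.79 V.
Since V_DS = 0.312 V < V_ov = 2.79 V, the device is in the triode region.
I_D = k_n [V_ov · V_DS − ½ V_DS²] = 1.2 × [2.79 × 0.312 − 0.5 × 0.312²] = 0.986 mA.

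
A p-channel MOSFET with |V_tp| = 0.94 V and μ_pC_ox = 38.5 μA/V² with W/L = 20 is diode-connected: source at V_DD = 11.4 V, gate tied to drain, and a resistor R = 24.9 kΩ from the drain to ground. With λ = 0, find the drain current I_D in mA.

With gate tied to drain, V_SG = V_SD ≥ V_SG − |V_tp|, so the device is in saturation.
k_p = μ_pC_ox · (W/L) = 0.77 mA/V².
KCL at the drain: ½ k_p (V_SG − |V_tp|)² = (V_DD − V_SG)/R.
Let x = V_SG − 0.94. Then 9.59 x² + x − 10.46 = 0, giving x = 0.994 V (positive root), so V_SG = 1.93 V.
I_D = (V_DD − V_SG)/R = (11.4 − 1.93) / 24.9 = 0.38 mA.

I_D = 0.380 mA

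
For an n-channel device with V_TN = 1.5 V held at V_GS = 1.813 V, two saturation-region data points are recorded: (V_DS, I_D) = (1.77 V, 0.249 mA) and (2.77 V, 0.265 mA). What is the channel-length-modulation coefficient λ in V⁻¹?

With V_GS fixed, I_D ∝ (1 + λ V_DS) in saturation, so I_D2/I_D1 = (1 + λ V_DS2)/(1 + λ V_DS1).
0.265/0.249 = 1.064 = (1 + 2.77 λ)/(1 + 1.77 λ).
Solving: λ (I_D1 V_DS2 − I_D2 V_DS1) = I_D2 − I_D1, so λ = (0.265 − 0.249) / (0.249 × 2.77 − 0.265 × 1.77) = 0.016 / 0.221 = 0.0725 V⁻¹.

λ = 0.0725 V⁻¹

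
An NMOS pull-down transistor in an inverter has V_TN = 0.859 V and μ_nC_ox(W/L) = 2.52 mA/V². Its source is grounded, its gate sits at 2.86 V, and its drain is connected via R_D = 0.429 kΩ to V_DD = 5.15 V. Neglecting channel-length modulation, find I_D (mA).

V_GS = V_G = 2.86 V, so V_ov = 2.86 − 0.859 = 2 V.
Assume saturation: I_D = ½ k_n V_ov² = 0.5 × 2.52 × 2² = 5.05 mA, giving V_DS = V_DD − I_D R_D = 5.15 − 5.05 × 0.429 = 2.99 V.
V_DS = 2.99 V ≥ V_ov = 2 V, confirming saturation.

I_D = 5.05 mA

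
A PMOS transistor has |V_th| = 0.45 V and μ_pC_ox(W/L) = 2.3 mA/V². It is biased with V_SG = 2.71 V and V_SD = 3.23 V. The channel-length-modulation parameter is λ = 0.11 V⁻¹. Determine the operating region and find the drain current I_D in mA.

V_ov = V_SG − |V_th| = 2.71 − 0.45 = 2.26 V.
Since V_SD = 3.23 V ≥ V_ov = 2.26 V, the device is in saturation.
I_D = ½ k_p V_ov² (1 + λ V_SD) = 0.5 × 2.3 × 2.26² × (1 + 0.11 × 3.23) = 7.96 mA.

Saturation; I_D = 7.96 mA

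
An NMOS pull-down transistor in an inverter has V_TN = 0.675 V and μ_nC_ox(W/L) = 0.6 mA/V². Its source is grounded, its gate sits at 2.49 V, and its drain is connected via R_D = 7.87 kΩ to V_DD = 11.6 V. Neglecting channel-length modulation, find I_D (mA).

V_GS = V_G = 2.49 V, so V_ov = 2.49 − 0.675 = 1.82 V.
Assume saturation: I_D = ½ k_n V_ov² = 0.5 × 0.6 × 1.82² = 0.988 mA, giving V_DS = V_DD − I_D R_D = 11.6 − 0.988 × 7.87 = 3.82 V.
V_DS = 3.82 V ≥ V_ov = 1.82 V, confirming saturation.

I_D = 0.988 mA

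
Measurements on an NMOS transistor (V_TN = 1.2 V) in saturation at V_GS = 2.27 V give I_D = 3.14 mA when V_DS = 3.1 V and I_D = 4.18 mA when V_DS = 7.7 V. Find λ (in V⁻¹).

λ = 0.0927 V⁻¹

With V_GS fixed, I_D ∝ (1 + λ V_DS) in saturation, so I_D2/I_D1 = (1 + λ V_DS2)/(1 + λ V_DS1).
4.18/3.14 = 1.331 = (1 + 7.7 λ)/(1 + 3.1 λ).
Solving: λ (I_D1 V_DS2 − I_D2 V_DS1) = I_D2 − I_D1, so λ = (4.18 − 3.14) / (3.14 × 7.7 − 4.18 × 3.1) = 1.04 / 11.2 = 0.0927 V⁻¹.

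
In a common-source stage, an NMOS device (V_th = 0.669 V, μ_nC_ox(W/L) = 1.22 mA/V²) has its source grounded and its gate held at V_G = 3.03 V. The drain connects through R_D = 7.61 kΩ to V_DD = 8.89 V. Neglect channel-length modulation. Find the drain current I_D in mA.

I_D = 1.11 mA

V_GS = V_G = 3.03 V, so V_ov = 3.03 − 0.669 = 2.36 V.
Assume saturation: I_D = ½ k_n V_ov² = 0.5 × 1.22 × 2.36² = 3.4 mA, giving V_DS = V_DD − I_D R_D = 8.89 − 3.4 × 7.61 = -17 V.
But -17 V < V_ov = 2.36 V, so the device is actually in triode.
In triode I_D = k_n[V_ov V_DS − ½ V_DS²] and I_D = (V_DD − V_DS)/R_D. Equating: 4.64 V_DS² − 22.92 V_DS + 8.89 = 0, giving V_DS = 0.424 V (the root below V_ov).
I_D = (8.89 − 0.424) / 7.61 = 1.11 mA.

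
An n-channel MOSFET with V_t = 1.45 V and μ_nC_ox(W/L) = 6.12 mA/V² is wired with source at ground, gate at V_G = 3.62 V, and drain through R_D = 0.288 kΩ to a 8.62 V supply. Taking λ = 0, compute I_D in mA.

I_D = 14.4 mA

V_GS = V_G = 3.62 V, so V_ov = 3.62 − 1.45 = 2.17 V.
Assume saturation: I_D = ½ k_n V_ov² = 0.5 × 6.12 × 2.17² = 14.4 mA, giving V_DS = V_DD − I_D R_D = 8.62 − 14.4 × 0.288 = 4.47 V.
V_DS = 4.47 V ≥ V_ov = 2.17 V, confirming saturation.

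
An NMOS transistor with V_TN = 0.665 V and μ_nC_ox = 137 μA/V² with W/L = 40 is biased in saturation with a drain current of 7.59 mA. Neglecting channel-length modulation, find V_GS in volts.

k_n = μ_nC_ox · (W/L) = 5.48 mA/V².
In saturation I_D = ½ k_n (V_GS − V_TN)², so V_GS − V_TN = √(2 I_D / k_n) = √(2 × 7.59 / 5.48) = 1.66 V.
V_GS = 0.665 + 1.66 = 2.33 V.

V_GS = 2.33 V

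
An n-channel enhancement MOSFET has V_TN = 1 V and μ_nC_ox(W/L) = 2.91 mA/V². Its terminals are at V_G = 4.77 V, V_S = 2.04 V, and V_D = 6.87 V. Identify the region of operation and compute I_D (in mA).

Saturation; I_D = 4.35 mA

V_GS = V_G − V_S = 4.77 − 2.04 = 2.73 V; V_DS = V_D − V_S = 6.87 − 2.04 = 4.83 V.
V_ov = V_GS − V_TN = 2.73 − 1 = 1.73 V.
Since V_DS = 4.83 V ≥ V_ov = 1.73 V, the device is in saturation.
I_D = ½ k_n V_ov² = 0.5 × 2.91 × 1.73² = 4.35 mA.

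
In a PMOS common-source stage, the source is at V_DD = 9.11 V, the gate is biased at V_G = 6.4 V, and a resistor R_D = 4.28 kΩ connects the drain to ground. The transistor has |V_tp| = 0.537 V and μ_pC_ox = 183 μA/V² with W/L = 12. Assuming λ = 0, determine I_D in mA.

V_SG = V_DD − V_G = 9.11 − 6.4 = 2.71 V, so V_ov = 2.71 − 0.537 = 2.17 V.
k_p = μ_pC_ox · (W/L) = 2.196 mA/V².
Assume saturation: I_D = ½ k_p V_ov² = 0.5 × 2.196 × 2.17² = 5.18 mA, giving V_SD = V_DD − I_D R_D = 9.11 − 5.18 × 4.28 = -13.1 V.
But -13.1 V < V_ov = 2.17 V, so the device is actually in triode.
In triode I_D = k_p[V_ov V_SD − ½ V_SD²] and I_D = (V_DD − V_SD)/R_D. Equating: 4.7 V_SD² − 21.42 V_SD + 9.11 = 0, giving V_SD = 0.475 V (the root below V_ov).
I_D = (9.11 − 0.475) / 4.28 = 2.02 mA.

I_D = 2.02 mA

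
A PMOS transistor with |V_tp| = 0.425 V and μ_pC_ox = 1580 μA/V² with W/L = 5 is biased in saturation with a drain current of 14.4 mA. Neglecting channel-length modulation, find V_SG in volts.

V_SG = 2.33 V

k_p = μ_pC_ox · (W/L) = 7.9 mA/V².
In saturation I_D = ½ k_p (V_SG − |V_tp|)², so V_SG − |V_tp| = √(2 I_D / k_p) = √(2 × 14.4 / 7.9) = 1.91 V.
V_SG = 0.425 + 1.91 = 2.33 V.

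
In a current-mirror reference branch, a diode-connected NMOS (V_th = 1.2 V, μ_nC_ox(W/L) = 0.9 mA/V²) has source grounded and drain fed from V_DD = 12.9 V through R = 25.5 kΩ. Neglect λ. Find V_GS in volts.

V_GS = 2.17 V

With gate tied to drain, V_GS = V_DS ≥ V_GS − V_th, so the device is in saturation.
KCL at the drain: ½ k_n (V_GS − V_th)² = (V_DD − V_GS)/R.
Let x = V_GS − 1.2. Then 11.5 x² + x − 11.7 = 0, giving x = 0.967 V (positive root), so V_GS = 2.17 V.
I_D = (V_DD − V_GS)/R = (12.9 − 2.17) / 25.5 = 0.421 mA.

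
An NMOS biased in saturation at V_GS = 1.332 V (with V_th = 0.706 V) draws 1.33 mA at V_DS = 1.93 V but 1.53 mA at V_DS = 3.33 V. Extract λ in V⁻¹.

λ = 0.136 V⁻¹

With V_GS fixed, I_D ∝ (1 + λ V_DS) in saturation, so I_D2/I_D1 = (1 + λ V_DS2)/(1 + λ V_DS1).
1.53/1.33 = 1.15 = (1 + 3.33 λ)/(1 + 1.93 λ).
Solving: λ (I_D1 V_DS2 − I_D2 V_DS1) = I_D2 − I_D1, so λ = (1.53 − 1.33) / (1.33 × 3.33 − 1.53 × 1.93) = 0.2 / 1.48 = 0.136 V⁻¹.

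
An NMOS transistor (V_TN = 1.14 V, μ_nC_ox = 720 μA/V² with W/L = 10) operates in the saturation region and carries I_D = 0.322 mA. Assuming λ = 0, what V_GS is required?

V_GS = 1.44 V

k_n = μ_nC_ox · (W/L) = 7.2 mA/V².
In saturation I_D = ½ k_n (V_GS − V_TN)², so V_GS − V_TN = √(2 I_D / k_n) = √(2 × 0.322 / 7.2) = 0.299 V.
V_GS = 1.14 + 0.299 = 1.44 V.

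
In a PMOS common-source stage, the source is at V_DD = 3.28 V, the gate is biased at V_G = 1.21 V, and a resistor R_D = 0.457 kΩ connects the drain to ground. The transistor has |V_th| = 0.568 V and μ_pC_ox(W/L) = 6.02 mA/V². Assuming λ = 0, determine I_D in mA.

I_D = 5.39 mA

V_SG = V_DD − V_G = 3.28 − 1.21 = 2.07 V, so V_ov = 2.07 − 0.568 = 1.5 V.
Assume saturation: I_D = ½ k_p V_ov² = 0.5 × 6.02 × 1.5² = 6.79 mA, giving V_SD = V_DD − I_D R_D = 3.28 − 6.79 × 0.457 = 0.177 V.
But 0.177 V < V_ov = 1.5 V, so the device is actually in triode.
In triode I_D = k_p[V_ov V_SD − ½ V_SD²] and I_D = (V_DD − V_SD)/R_D. Equating: 1.38 V_SD² − 5.132 V_SD + 3.28 = 0, giving V_SD = 0.819 V (the root below V_ov).
I_D = (3.28 − 0.819) / 0.457 = 5.39 mA.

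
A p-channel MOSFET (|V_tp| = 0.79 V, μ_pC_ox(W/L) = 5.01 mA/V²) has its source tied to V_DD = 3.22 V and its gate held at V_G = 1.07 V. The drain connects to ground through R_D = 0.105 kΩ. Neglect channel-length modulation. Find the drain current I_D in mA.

I_D = 4.63 mA

V_SG = V_DD − V_G = 3.22 − 1.07 = 2.15 V, so V_ov = 2.15 − 0.79 = 1.36 V.
Assume saturation: I_D = ½ k_p V_ov² = 0.5 × 5.01 × 1.36² = 4.63 mA, giving V_SD = V_DD − I_D R_D = 3.22 − 4.63 × 0.105 = 2.73 V.
V_SD = 2.73 V ≥ V_ov = 1.36 V, confirming saturation.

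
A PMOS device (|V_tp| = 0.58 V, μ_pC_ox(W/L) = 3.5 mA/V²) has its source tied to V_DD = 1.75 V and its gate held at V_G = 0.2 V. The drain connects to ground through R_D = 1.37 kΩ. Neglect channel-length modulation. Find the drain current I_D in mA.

I_D = 1.01 mA

V_SG = V_DD − V_G = 1.75 − 0.2 = 1.55 V, so V_ov = 1.55 − 0.58 = 0.97 V.
Assume saturation: I_D = ½ k_p V_ov² = 0.5 × 3.5 × 0.97² = 1.65 mA, giving V_SD = V_DD − I_D R_D = 1.75 − 1.65 × 1.37 = -0.506 V.
But -0.506 V < V_ov = 0.97 V, so the device is actually in triode.
In triode I_D = k_p[V_ov V_SD − ½ V_SD²] and I_D = (V_DD − V_SD)/R_D. Equating: 2.4 V_SD² − 5.651 V_SD + 1.75 = 0, giving V_SD = 0.367 V (the root below V_ov).
I_D = (1.75 − 0.367) / 1.37 = 1.01 mA.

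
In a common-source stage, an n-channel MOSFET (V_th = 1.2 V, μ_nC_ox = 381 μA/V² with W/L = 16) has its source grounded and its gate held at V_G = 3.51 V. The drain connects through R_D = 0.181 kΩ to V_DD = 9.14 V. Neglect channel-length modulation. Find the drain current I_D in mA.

I_D = 16.3 mA

V_GS = V_G = 3.51 V, so V_ov = 3.51 − 1.2 = 2.31 V.
k_n = μ_nC_ox · (W/L) = 6.096 mA/V².
Assume saturation: I_D = ½ k_n V_ov² = 0.5 × 6.096 × 2.31² = 16.3 mA, giving V_DS = V_DD − I_D R_D = 9.14 − 16.3 × 0.181 = 6.2 V.
V_DS = 6.2 V ≥ V_ov = 2.31 V, confirming saturation.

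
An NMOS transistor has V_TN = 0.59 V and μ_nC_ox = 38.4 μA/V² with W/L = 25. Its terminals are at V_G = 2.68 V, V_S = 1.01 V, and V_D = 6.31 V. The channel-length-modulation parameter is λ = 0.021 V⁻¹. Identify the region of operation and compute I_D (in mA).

Saturation; I_D = 0.622 mA

V_GS = V_G − V_S = 2.68 − 1.01 = 1.67 V; V_DS = V_D − V_S = 6.31 − 1.01 = 5.3 V.
k_n = μ_nC_ox · (W/L) = 0.96 mA/V².
V_ov = V_GS − V_TN = 1.67 − 0.59 = 1.08 V.
Since V_DS = 5.3 V ≥ V_ov = 1.08 V, the device is in saturation.
I_D = ½ k_n V_ov² (1 + λ V_DS) = 0.5 × 0.96 × 1.08² × (1 + 0.021 × 5.3) = 0.622 mA.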